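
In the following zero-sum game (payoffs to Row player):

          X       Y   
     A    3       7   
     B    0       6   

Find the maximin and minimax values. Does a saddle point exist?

Maximin = 3, Minimax = 3, Saddle: True

Work:
Row minimums: [3, 0] → maximin = 3
Column maximums: [3, 7] → minimax = 3
Saddle point exists! Game value = 3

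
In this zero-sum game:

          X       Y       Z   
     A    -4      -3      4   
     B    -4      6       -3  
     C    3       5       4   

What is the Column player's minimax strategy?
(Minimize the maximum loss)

Column should play X, value = 3

Work:
Column player minimizes Row's maximum payoff:
Column X: max payoff to Row = 3
Column Y: max payoff to Row = 6
Column Z: max payoff to Row = 4
Minimum is 3, achieved by column X.
Minimax strategy: X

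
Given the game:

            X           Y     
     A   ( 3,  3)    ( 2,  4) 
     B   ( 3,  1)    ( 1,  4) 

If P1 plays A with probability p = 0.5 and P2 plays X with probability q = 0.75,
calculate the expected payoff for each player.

E[P1] = 2.625, E[P2] = 2.5

Work:
E[P1] = p·q·π₁(A,X) + p·(1-q)·π₁(A,Y) + (1-p)·q·π₁(B,X) + (1-p)·(1-q)·π₁(B,Y)
= 0.5·0.75·3 + 0.5·0.25·2 + 0.5·0.75·3 + 0.5·0.25·1
= 2.625

E[P2] = 2.5 (similar calculation)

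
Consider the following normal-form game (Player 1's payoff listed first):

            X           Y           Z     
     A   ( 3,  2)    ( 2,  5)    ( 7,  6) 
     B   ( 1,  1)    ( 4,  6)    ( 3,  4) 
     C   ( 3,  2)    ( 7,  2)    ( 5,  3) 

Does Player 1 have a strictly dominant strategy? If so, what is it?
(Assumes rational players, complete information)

No strictly dominant strategy exists for Player 1

Work:
A strategy strictly dominates another if it gives a strictly higher payoff against every opponent action. Compare each pair of P1's strategies column-by-column:
  A vs B: [3 vs 1, 2 vs 4, 7 vs 3] → A does not strictly dominate B (column Y: 2 ≤ 4)
  A vs C: [3 vs 3, 2 vs 7, 7 vs 5] → A does not strictly dominate C (column X: 3 ≤ 3)
  B vs A: [1 vs 3, 4 vs 2, 3 vs 7] → B does not strictly dominate A (column X: 1 ≤ 3)
  B vs C: [1 vs 3, 4 vs 7, 3 vs 5] → B does not strictly dominate C (column X: 1 ≤ 3)
  C vs A: [3 vs 3, 7 vs 2, 5 vs 7] → C does not strictly dominate A (column X: 3 ≤ 3)
  C vs B: [3 vs 1, 7 vs 4, 5 vs 3] → C strictly dominates B
No single strategy strictly dominates all others → no strictly dominant strategy.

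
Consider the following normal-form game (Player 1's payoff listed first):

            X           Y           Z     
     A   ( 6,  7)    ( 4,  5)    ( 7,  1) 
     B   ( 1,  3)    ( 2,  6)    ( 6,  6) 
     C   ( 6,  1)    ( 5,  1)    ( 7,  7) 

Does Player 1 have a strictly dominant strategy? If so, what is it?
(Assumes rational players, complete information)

No strictly dominant strategy exists for Player 1

Work:
A strategy strictly dominates another if it gives a strictly higher payoff against every opponent action. Compare each pair of P1's strategies column-by-column:
  A vs B: [6 vs 1, 4 vs 2, 7 vs 6] → A strictly dominates B
  A vs C: [6 vs 6, 4 vs 5, 7 vs 7] → A does not strictly dominate C (column X: 6 ≤ 6)
  B vs A: [1 vs 6, 2 vs 4, 6 vs 7] → B does not strictly dominate A (column X: 1 ≤ 6)
  B vs C: [1 vs 6, 2 vs 5, 6 vs 7] → B does not strictly dominate C (column X: 1 ≤ 6)
  C vs A: [6 vs 6, 5 vs 4, 7 vs 7] → C does not strictly dominate A (column X: 6 ≤ 6)
  C vs B: [6 vs 1, 5 vs 2, 7 vs 6] → C strictly dominates B
No single strategy strictly dominates all others → no strictly dominant strategy.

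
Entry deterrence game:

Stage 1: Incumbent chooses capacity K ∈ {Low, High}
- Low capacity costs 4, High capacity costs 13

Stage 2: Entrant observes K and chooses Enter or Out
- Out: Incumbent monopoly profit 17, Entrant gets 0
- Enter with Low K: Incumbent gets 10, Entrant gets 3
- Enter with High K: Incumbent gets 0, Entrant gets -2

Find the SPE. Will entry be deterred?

SPE: (Low, Enter|Low, Out|High); Entry not deterred. Incumbent net profit = 6, Entrant gets 3

Work:
After Low K: Entrant enters (3 > 0)
After High K: Entrant stays out (-2 < 0)
Incumbent: Low → 10−4=6, High → 17−13=4
Incumbent chooses Low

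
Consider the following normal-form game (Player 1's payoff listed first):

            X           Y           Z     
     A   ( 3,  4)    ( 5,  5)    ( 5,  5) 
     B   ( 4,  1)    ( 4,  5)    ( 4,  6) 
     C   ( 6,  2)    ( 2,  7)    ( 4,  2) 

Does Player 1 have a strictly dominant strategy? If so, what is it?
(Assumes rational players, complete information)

No strictly dominant strategy exists for Player 1

Work:
A strategy strictly dominates another if it gives a strictly higher payoff against every opponent action. Compare each pair of P1's strategies column-by-column:
  A vs B: [3 vs 4, 5 vs 4, 5 vs 4] → A does not strictly dominate B (column X: 3 ≤ 4)
  A vs C: [3 vs 6, 5 vs 2, 5 vs 4] → A does not strictly dominate C (column X: 3 ≤ 6)
  B vs A: [4 vs 3, 4 vs 5, 4 vs 5] → B does not strictly dominate A (column Y: 4 ≤ 5)
  B vs C: [4 vs 6, 4 vs 2, 4 vs 4] → B does not strictly dominate C (column X: 4 ≤ 6)
  C vs A: [6 vs 3, 2 vs 5, 4 vs 5] → C does not strictly dominate A (column Y: 2 ≤ 5)
  C vs B: [6 vs 4, 2 vs 4, 4 vs 4] → C does not strictly dominate B (column Y: 2 ≤ 4)
No single strategy strictly dominates all others → no strictly dominant strategy.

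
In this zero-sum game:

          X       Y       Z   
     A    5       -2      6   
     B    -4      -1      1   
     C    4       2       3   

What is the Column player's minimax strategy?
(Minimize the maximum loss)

Column should play Y, value = 2

Work:
Column player minimizes Row's maximum payoff:
Column X: max payoff to Row = 5
Column Y: max payoff to Row = 2
Column Z: max payoff to Row = 6
Minimum is 2, achieved by column Y.
Minimax strategy: Y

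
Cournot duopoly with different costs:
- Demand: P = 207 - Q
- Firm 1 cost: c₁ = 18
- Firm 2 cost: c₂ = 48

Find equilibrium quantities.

q₁* = 73.0, q₂* = 43.0

Work:
Reaction: q₁ = (207 - 18 - q₂)/2
Reaction: q₂ = (207 - 48 - q₁)/2
Solve simultaneously:
q₁* = (207 - 2×18 + 48)/3 = 73.0
q₂* = (207 - 2×48 + 18)/3 = 43.0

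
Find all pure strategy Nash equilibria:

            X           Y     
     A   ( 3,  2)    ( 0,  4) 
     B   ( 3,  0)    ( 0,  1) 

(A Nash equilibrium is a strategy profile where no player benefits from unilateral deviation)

Nash equilibrium: (A, Y), (B, Y)

Work:
Best responses:
  P1 vs X: payoffs [3, 3] → best response A/B (payoff 3)
  P1 vs Y: payoffs [0, 0] → best response A/B (payoff 0)
  P2 vs A: payoffs [2, 4] → best response Y (payoff 4)
  P2 vs B: payoffs [0, 1] → best response Y (payoff 1)
Mutual best responses: (A,Y), (B,Y) → Nash equilibria.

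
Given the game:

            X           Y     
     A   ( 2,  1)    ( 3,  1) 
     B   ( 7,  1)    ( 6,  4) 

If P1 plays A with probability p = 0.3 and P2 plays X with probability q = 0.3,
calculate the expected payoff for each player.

E[P1] = 5.22, E[P2] = 2.47

Work:
E[P1] = p·q·π₁(A,X) + p·(1-q)·π₁(A,Y) + (1-p)·q·π₁(B,X) + (1-p)·(1-q)·π₁(B,Y)
= 0.3·0.3·2 + 0.3·0.7·3 + 0.7·0.3·7 + 0.7·0.7·6
= 5.22

E[P2] = 2.47 (similar calculation)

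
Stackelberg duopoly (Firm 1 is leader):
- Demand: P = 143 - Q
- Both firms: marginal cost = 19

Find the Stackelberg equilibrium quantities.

q₁* (leader) = 62.0, q₂* (follower) = 31.0

Work:
Follower's reaction: q₂ = (a - c - q₁)/2
Leader substitutes: π₁ = q₁·(a - q₁ - (a-c-q₁)/2 - c)
FOC: q₁* = (143 - 19)/2 = 62.00
Then: q₂* = (143 - 19 - 62.0)/2 = 31.00
Leader has first-mover advantage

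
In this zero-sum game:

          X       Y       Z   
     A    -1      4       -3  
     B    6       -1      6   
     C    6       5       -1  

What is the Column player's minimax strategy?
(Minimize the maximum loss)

Column should play Y, value = 5

Work:
Column player minimizes Row's maximum payoff:
Column X: max payoff to Row = 6
Column Y: max payoff to Row = 5
Column Z: max payoff to Row = 6
Minimum is 5, achieved by column Y.
Minimax strategy: Y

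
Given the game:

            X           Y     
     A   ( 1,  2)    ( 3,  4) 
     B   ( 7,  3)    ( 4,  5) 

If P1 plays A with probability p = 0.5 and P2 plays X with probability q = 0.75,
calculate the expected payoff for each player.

E[P1] = 3.875, E[P2] = 3.0

Work:
E[P1] = p·q·π₁(A,X) + p·(1-q)·π₁(A,Y) + (1-p)·q·π₁(B,X) + (1-p)·(1-q)·π₁(B,Y)
= 0.5·0.75·1 + 0.5·0.25·3 + 0.5·0.75·7 + 0.5·0.25·4
= 3.875

E[P2] = 3.0 (similar calculation)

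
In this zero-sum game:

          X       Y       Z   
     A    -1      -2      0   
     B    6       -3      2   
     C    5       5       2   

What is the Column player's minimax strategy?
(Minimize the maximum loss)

Column should play Z, value = 2

Work:
Column player minimizes Row's maximum payoff:
Column X: max payoff to Row = 6
Column Y: max payoff to Row = 5
Column Z: max payoff to Row = 2
Minimum is 2, achieved by column Z.
Minimax strategy: Z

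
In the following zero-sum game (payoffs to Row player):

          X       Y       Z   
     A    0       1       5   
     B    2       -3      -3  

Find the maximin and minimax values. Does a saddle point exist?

Maximin = 0, Minimax = 1, Saddle: False

Work:
Row minimums: [0, -3] → maximin = 0
Column maximums: [2, 1, 5] → minimax = 1
No saddle point (maximin ≠ minimax). Mixed strategy needed.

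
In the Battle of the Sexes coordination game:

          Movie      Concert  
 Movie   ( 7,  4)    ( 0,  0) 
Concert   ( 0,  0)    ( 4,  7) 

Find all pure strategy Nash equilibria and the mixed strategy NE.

Pure NE: (Movie, Movie) and (Concert, Concert); Mixed NE: p = 0.6364, q = 0.3636

Work:
Check pure NE:
(Movie, Movie): (7, 4) - no unilateral deviation beneficial
(Concert, Concert): (4, 7) - no unilateral deviation beneficial
Mixed NE: P1 plays Movie with p = 0.6364, P2 plays Movie with q = 0.3636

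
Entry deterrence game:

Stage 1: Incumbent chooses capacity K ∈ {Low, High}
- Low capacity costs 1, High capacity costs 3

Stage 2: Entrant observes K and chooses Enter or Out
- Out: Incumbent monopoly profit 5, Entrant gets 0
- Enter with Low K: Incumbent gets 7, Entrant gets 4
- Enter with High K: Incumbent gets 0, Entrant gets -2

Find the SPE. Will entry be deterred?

SPE: (Low, Enter|Low, Out|High); Entry not deterred. Incumbent net profit = 6, Entrant gets 4

Work:
After Low K: Entrant enters (4 > 0)
After High K: Entrant stays out (-2 < 0)
Incumbent: Low → 7−1=6, High → 5−3=2
Incumbent chooses Low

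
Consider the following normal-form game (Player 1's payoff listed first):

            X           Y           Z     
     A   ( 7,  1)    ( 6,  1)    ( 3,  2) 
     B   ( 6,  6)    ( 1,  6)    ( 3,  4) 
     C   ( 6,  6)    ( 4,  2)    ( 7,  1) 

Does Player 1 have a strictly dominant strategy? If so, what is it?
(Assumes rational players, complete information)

No strictly dominant strategy exists for Player 1

Work:
A strategy strictly dominates another if it gives a strictly higher payoff against every opponent action. Compare each pair of P1's strategies column-by-column:
  A vs B: [7 vs 6, 6 vs 1, 3 vs 3] → A does not strictly dominate B (column Z: 3 ≤ 3)
  A vs C: [7 vs 6, 6 vs 4, 3 vs 7] → A does not strictly dominate C (column Z: 3 ≤ 7)
  B vs A: [6 vs 7, 1 vs 6, 3 vs 3] → B does not strictly dominate A (column X: 6 ≤ 7)
  B vs C: [6 vs 6, 1 vs 4, 3 vs 7] → B does not strictly dominate C (column X: 6 ≤ 6)
  C vs A: [6 vs 7, 4 vs 6, 7 vs 3] → C does not strictly dominate A (column X: 6 ≤ 7)
  C vs B: [6 vs 6, 4 vs 1, 7 vs 3] → C does not strictly dominate B (column X: 6 ≤ 6)
No single strategy strictly dominates all others → no strictly dominant strategy.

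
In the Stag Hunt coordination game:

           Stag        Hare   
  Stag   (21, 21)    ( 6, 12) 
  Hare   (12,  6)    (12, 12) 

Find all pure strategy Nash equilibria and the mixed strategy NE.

Pure NE: (Stag, Stag) and (Hare, Hare); Mixed NE: p = 0.4, q = 0.4

Work:
Check pure NE:
(Stag, Stag): (21, 21) - no unilateral deviation beneficial
(Hare, Hare): (12, 12) - no unilateral deviation beneficial
Mixed NE: P1 plays Stag with p = 0.4, P2 plays Stag with q = 0.4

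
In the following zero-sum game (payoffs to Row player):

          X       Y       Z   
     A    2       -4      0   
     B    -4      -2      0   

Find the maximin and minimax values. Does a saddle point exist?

Maximin = -4, Minimax = -2, Saddle: False

Work:
Row minimums: [-4, -4] → maximin = -4
Column maximums: [2, -2, 0] → minimax = -2
No saddle point (maximin ≠ minimax). Mixed strategy needed.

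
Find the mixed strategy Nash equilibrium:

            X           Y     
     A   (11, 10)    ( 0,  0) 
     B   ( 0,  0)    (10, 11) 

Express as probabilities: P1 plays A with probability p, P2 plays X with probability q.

p = 0.5238, q = 0.4762

Work:
Find probabilities that make opponent indifferent:
P2 chooses q to make P1 indifferent between A and B
P1 chooses p to make P2 indifferent between X and Y
Mixed NE: P1 plays (A: 0.5238, B: 0.4762), P2 plays (X: 0.4762, Y: 0.5238)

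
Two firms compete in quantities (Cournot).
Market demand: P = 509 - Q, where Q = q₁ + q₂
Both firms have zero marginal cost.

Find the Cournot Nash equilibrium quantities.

q₁* = q₂* = 169.67; P* = 169.67

Work:
Profit: π_i = P·q_i = (a - q_i - q_j)·q_i
FOC: ∂π_i/∂q_i = a - 2q_i - q_j = 0
Reaction function: q_i = (509 - q_j)/2
Symmetry: q* = 509/3 = 169.67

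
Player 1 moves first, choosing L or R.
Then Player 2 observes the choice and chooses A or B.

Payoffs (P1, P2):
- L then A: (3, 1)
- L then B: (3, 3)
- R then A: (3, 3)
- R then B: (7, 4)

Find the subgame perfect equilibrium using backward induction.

P1 plays R, P2 plays B after L and B after R; Payoff (7, 4)

Work:
Backward induction:
After L: P2 chooses B → P1 gets 3
After R: P2 chooses B → P1 gets 7
P1 chooses R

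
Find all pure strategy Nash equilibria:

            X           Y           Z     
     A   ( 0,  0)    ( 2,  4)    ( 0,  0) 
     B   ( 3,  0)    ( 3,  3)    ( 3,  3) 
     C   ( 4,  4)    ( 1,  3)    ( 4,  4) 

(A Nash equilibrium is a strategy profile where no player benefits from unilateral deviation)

Nash equilibrium: (B, Y), (C, X), (C, Z)

Work:
Best responses:
  P1 vs X: payoffs [0, 3, 4] → best response C (payoff 4)
  P1 vs Y: payoffs [2, 3, 1] → best response B (payoff 3)
  P1 vs Z: payoffs [0, 3, 4] → best response C (payoff 4)
  P2 vs A: payoffs [0, 4, 0] → best response Y (payoff 4)
  P2 vs B: payoffs [0, 3, 3] → best response Y/Z (payoff 3)
  P2 vs C: payoffs [4, 3, 4] → best response X/Z (payoff 4)
Mutual best responses: (B,Y), (C,X), (C,Z) → Nash equilibria.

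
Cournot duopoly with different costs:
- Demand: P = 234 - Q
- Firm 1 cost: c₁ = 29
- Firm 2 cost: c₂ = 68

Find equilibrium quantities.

q₁* = 81.33, q₂* = 42.33

Work:
Reaction: q₁ = (234 - 29 - q₂)/2
Reaction: q₂ = (234 - 68 - q₁)/2
Solve simultaneously:
q₁* = (234 - 2×29 + 68)/3 = 81.33
q₂* = (234 - 2×68 + 29)/3 = 42.33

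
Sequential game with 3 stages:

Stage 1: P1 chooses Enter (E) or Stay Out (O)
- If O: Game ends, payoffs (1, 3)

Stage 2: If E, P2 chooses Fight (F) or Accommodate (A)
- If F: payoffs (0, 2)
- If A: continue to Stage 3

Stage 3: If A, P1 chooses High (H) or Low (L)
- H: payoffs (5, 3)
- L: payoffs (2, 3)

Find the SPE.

SPE: (E, A, H); Outcome (5, 3)

Work:
Stage 3: P1 chooses H (5 vs 2)
Stage 2: P2: F->2, A->3 (anticipating H). Choose A
Stage 1: P1: O->1, E->5 (anticipating A, H). Choose E
SPE path: E -> A -> H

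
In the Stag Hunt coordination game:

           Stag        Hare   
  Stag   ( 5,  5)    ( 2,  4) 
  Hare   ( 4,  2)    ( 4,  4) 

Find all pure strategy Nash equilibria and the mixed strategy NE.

Pure NE: (Stag, Stag) and (Hare, Hare); Mixed NE: p = 0.6667, q = 0.6667

Work:
Check pure NE:
(Stag, Stag): (5, 5) - no unilateral deviation beneficial
(Hare, Hare): (4, 4) - no unilateral deviation beneficial
Mixed NE: P1 plays Stag with p = 0.6667, P2 plays Stag with q = 0.6667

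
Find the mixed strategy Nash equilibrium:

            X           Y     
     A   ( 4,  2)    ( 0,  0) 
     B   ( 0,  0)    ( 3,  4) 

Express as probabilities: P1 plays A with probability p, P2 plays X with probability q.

p = 0.6667, q = 0.4286

Work:
Find probabilities that make opponent indifferent:
P2 chooses q to make P1 indifferent between A and B
P1 chooses p to make P2 indifferent between X and Y
Mixed NE: P1 plays (A: 0.6667, B: 0.3333), P2 plays (X: 0.4286, Y: 0.5714)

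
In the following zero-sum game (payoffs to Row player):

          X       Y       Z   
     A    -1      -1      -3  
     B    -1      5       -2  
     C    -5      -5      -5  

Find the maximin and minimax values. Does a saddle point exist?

Maximin = -2, Minimax = -2, Saddle: True

Work:
Row minimums: [-3, -2, -5] → maximin = -2
Column maximums: [-1, 5, -2] → minimax = -2
Saddle point exists! Game value = -2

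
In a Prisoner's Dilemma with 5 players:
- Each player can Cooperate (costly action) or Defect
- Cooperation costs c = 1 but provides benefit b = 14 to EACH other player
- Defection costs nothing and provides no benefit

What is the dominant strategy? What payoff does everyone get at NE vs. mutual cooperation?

Dominant: Defect; NE payoff = 0; Coop payoff = 55

Work:
Defect dominates (saves cost c = 1, benefit to others is external)
NE: All defect → everyone gets 0
If all cooperate: each receives (4)×14 - 1 = 55
Social dilemma: 55 > 0 but NE gives 0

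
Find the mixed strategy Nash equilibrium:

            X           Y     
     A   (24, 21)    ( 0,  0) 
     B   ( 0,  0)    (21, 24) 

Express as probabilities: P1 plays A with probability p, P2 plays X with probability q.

p = 0.5333, q = 0.4667

Work:
Find probabilities that make opponent indifferent:
P2 chooses q to make P1 indifferent between A and B
P1 chooses p to make P2 indifferent between X and Y
Mixed NE: P1 plays (A: 0.5333, B: 0.4667), P2 plays (X: 0.4667, Y: 0.5333)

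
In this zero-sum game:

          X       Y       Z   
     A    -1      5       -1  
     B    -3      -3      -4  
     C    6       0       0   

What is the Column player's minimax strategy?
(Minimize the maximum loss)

Column should play Z, value = 0

Work:
Column player minimizes Row's maximum payoff:
Column X: max payoff to Row = 6
Column Y: max payoff to Row = 5
Column Z: max payoff to Row = 0
Minimum is 0, achieved by column Z.
Minimax strategy: Z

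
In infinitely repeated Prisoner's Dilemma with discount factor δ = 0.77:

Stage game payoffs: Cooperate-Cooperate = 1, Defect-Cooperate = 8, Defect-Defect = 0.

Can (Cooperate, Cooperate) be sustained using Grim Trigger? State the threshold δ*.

δ* = 0.875; since δ = 0.77 < 0.875, cooperation cannot be sustained

Work:
For Grim Trigger:
Cooperate forever: 1/(1-δ)
Defect then punished: 8 + 0·δ/(1-δ)
Need: 1/(1-δ) ≥ 8 + 0·δ/(1-δ)
Solving: δ ≥ (T-R)/(T-P) = (8-1)/(8-0) = 0.875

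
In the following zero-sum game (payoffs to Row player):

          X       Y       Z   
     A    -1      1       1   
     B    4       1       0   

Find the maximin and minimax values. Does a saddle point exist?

Maximin = 0, Minimax = 1, Saddle: False

Work:
Row minimums: [-1, 0] → maximin = 0
Column maximums: [4, 1, 1] → minimax = 1
No saddle point (maximin ≠ minimax). Mixed strategy needed.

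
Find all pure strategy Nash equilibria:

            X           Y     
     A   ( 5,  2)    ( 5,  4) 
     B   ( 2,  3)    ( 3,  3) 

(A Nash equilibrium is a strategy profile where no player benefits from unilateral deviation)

Nash equilibrium: (A, Y)

Work:
Best responses:
  P1 vs X: payoffs [5, 2] → best response A (payoff 5)
  P1 vs Y: payoffs [5, 3] → best response A (payoff 5)
  P2 vs A: payoffs [2, 4] → best response Y (payoff 4)
  P2 vs B: payoffs [3, 3] → best response X/Y (payoff 3)
Mutual best responses: (A,Y) → Nash equilibria.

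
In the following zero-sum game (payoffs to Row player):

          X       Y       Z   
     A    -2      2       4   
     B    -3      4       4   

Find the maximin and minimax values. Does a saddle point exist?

Maximin = -2, Minimax = -2, Saddle: True

Work:
Row minimums: [-2, -3] → maximin = -2
Column maximums: [-2, 4, 4] → minimax = -2
Saddle point exists! Game value = -2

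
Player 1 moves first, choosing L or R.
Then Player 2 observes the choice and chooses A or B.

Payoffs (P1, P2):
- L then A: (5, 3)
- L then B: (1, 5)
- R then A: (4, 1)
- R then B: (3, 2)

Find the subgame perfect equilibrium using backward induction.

P1 plays R, P2 plays B after L and B after R; Payoff (3, 2)

Work:
Backward induction:
After L: P2 chooses B → P1 gets 1
After R: P2 chooses B → P1 gets 3
P1 chooses R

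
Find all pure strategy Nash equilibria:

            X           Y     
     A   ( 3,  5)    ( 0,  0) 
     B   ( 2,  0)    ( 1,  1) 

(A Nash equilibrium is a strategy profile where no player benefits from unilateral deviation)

Nash equilibrium: (A, X), (B, Y)

Work:
Best responses:
  P1 vs X: payoffs [3, 2] → best response A (payoff 3)
  P1 vs Y: payoffs [0, 1] → best response B (payoff 1)
  P2 vs A: payoffs [5, 0] → best response X (payoff 5)
  P2 vs B: payoffs [0, 1] → best response Y (payoff 1)
Mutual best responses: (A,X), (B,Y) → Nash equilibria.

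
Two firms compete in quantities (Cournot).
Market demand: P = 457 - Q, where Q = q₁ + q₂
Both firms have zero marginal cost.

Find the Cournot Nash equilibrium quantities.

q₁* = q₂* = 152.33; P* = 152.33

Work:
Profit: π_i = P·q_i = (a - q_i - q_j)·q_i
FOC: ∂π_i/∂q_i = a - 2q_i - q_j = 0
Reaction function: q_i = (457 - q_j)/2
Symmetry: q* = 457/3 = 152.33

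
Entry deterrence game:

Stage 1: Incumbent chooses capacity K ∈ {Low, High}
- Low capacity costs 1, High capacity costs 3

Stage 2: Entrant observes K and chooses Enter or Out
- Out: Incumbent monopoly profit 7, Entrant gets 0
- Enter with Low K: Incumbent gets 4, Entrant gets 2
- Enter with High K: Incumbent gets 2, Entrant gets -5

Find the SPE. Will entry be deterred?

SPE: (High, Enter|Low, Out|High); Entry deterred. Incumbent net profit = 4

Work:
After Low K: Entrant enters (2 > 0)
After High K: Entrant stays out (-5 < 0)
Incumbent: Low → 4−1=3, High → 7−3=4
Incumbent chooses High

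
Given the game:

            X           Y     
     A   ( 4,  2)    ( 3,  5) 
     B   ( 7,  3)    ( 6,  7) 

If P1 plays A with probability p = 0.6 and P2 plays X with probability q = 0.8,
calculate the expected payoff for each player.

E[P1] = 5.0, E[P2] = 3.08

Work:
E[P1] = p·q·π₁(A,X) + p·(1-q)·π₁(A,Y) + (1-p)·q·π₁(B,X) + (1-p)·(1-q)·π₁(B,Y)
= 0.6·0.8·4 + 0.6·0.2·3 + 0.4·0.8·7 + 0.4·0.2·6
= 5.0

E[P2] = 3.08 (similar calculation)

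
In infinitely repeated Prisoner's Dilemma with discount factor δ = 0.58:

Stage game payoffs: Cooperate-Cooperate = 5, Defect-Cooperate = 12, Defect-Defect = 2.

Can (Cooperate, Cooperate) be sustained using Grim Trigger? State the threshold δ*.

δ* = 0.7; since δ = 0.58 < 0.7, cooperation cannot be sustained

Work:
For Grim Trigger:
Cooperate forever: 5/(1-δ)
Defect then punished: 12 + 2·δ/(1-δ)
Need: 5/(1-δ) ≥ 12 + 2·δ/(1-δ)
Solving: δ ≥ (T-R)/(T-P) = (12-5)/(12-2) = 0.7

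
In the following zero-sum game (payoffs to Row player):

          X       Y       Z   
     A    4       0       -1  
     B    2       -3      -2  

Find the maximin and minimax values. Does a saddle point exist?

Maximin = -1, Minimax = -1, Saddle: True

Work:
Row minimums: [-1, -3] → maximin = -1
Column maximums: [4, 0, -1] → minimax = -1
Saddle point exists! Game value = -1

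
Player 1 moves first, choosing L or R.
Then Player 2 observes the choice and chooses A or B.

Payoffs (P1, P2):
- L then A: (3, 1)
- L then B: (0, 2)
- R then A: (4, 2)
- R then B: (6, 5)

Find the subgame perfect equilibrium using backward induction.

P1 plays R, P2 plays B after L and B after R; Payoff (6, 5)

Work:
Backward induction:
After L: P2 chooses B → P1 gets 0
After R: P2 chooses B → P1 gets 6
P1 chooses R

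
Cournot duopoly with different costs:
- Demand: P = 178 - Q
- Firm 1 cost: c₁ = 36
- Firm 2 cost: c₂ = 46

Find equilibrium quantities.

q₁* = 50.67, q₂* = 40.67

Work:
Reaction: q₁ = (178 - 36 - q₂)/2
Reaction: q₂ = (178 - 46 - q₁)/2
Solve simultaneously:
q₁* = (178 - 2×36 + 46)/3 = 50.67
q₂* = (178 - 2×46 + 36)/3 = 40.67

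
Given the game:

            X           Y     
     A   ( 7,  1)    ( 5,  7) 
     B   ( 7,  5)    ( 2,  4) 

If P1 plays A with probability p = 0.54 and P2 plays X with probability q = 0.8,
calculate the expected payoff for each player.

E[P1] = 6.324, E[P2] = 3.396

Work:
E[P1] = p·q·π₁(A,X) + p·(1-q)·π₁(A,Y) + (1-p)·q·π₁(B,X) + (1-p)·(1-q)·π₁(B,Y)
= 0.54·0.8·7 + 0.54·0.2·5 + 0.46·0.8·7 + 0.46·0.2·2
= 6.324

E[P2] = 3.396 (similar calculation)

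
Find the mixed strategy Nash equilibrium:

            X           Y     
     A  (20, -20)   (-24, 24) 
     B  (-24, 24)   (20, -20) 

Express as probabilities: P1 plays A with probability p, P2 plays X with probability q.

p = 0.5, q = 0.5

Work:
Find probabilities that make opponent indifferent:
P2 chooses q to make P1 indifferent between A and B
P1 chooses p to make P2 indifferent between X and Y
Mixed NE: P1 plays (A: 0.5, B: 0.5), P2 plays (X: 0.5, Y: 0.5)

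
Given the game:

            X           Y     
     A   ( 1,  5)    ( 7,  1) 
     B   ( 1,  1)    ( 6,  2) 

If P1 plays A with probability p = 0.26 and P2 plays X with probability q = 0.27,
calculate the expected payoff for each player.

E[P1] = 4.8398, E[P2] = 1.821

Work:
E[P1] = p·q·π₁(A,X) + p·(1-q)·π₁(A,Y) + (1-p)·q·π₁(B,X) + (1-p)·(1-q)·π₁(B,Y)
= 0.26·0.27·1 + 0.26·0.73·7 + 0.74·0.27·1 + 0.74·0.73·6
= 4.8398

E[P2] = 1.821 (similar calculation)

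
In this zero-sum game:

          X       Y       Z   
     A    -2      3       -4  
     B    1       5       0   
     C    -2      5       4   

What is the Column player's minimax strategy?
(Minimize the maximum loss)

Column should play X, value = 1

Work:
Column player minimizes Row's maximum payoff:
Column X: max payoff to Row = 1
Column Y: max payoff to Row = 5
Column Z: max payoff to Row = 4
Minimum is 1, achieved by column X.
Minimax strategy: X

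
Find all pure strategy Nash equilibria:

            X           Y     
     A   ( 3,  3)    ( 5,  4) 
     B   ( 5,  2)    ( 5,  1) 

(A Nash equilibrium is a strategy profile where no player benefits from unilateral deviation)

Nash equilibrium: (A, Y), (B, X)

Work:
Best responses:
  P1 vs X: payoffs [3, 5] → best response B (payoff 5)
  P1 vs Y: payoffs [5, 5] → best response A/B (payoff 5)
  P2 vs A: payoffs [3, 4] → best response Y (payoff 4)
  P2 vs B: payoffs [2, 1] → best response X (payoff 2)
Mutual best responses: (A,Y), (B,X) → Nash equilibria.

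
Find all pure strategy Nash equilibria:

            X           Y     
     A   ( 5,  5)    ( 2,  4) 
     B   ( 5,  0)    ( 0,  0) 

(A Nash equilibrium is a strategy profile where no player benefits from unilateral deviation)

Nash equilibrium: (A, X), (B, X)

Work:
Best responses:
  P1 vs X: payoffs [5, 5] → best response A/B (payoff 5)
  P1 vs Y: payoffs [2, 0] → best response A (payoff 2)
  P2 vs A: payoffs [5, 4] → best response X (payoff 5)
  P2 vs B: payoffs [0, 0] → best response X/Y (payoff 0)
Mutual best responses: (A,X), (B,X) → Nash equilibria.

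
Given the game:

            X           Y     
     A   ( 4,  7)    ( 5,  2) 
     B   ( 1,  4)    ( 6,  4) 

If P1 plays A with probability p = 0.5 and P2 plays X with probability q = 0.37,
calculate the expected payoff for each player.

E[P1] = 4.39, E[P2] = 3.925

Work:
E[P1] = p·q·π₁(A,X) + p·(1-q)·π₁(A,Y) + (1-p)·q·π₁(B,X) + (1-p)·(1-q)·π₁(B,Y)
= 0.5·0.37·4 + 0.5·0.63·5 + 0.5·0.37·1 + 0.5·0.63·6
= 4.39

E[P2] = 3.925 (similar calculation)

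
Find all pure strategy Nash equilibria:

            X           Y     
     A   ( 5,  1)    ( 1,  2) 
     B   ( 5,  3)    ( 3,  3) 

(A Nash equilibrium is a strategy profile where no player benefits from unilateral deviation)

Nash equilibrium: (B, X), (B, Y)

Work:
Best responses:
  P1 vs X: payoffs [5, 5] → best response A/B (payoff 5)
  P1 vs Y: payoffs [1, 3] → best response B (payoff 3)
  P2 vs A: payoffs [1, 2] → best response Y (payoff 2)
  P2 vs B: payoffs [3, 3] → best response X/Y (payoff 3)
Mutual best responses: (B,X), (B,Y) → Nash equilibria.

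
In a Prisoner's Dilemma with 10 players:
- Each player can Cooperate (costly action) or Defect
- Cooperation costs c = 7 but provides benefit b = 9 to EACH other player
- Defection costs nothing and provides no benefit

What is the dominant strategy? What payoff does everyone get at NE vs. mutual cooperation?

Dominant: Defect; NE payoff = 0; Coop payoff = 74

Work:
Defect dominates (saves cost c = 7, benefit to others is external)
NE: All defect → everyone gets 0
If all cooperate: each receives (9)×9 - 7 = 74
Social dilemma: 74 > 0 but NE gives 0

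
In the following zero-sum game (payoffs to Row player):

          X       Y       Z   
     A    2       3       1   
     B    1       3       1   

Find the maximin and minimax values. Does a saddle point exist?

Maximin = 1, Minimax = 1, Saddle: True

Work:
Row minimums: [1, 1] → maximin = 1
Column maximums: [2, 3, 1] → minimax = 1
Saddle point exists! Game value = 1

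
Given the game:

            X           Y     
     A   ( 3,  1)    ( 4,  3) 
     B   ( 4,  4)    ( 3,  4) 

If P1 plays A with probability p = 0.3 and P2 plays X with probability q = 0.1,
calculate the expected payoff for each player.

E[P1] = 3.34, E[P2] = 3.64

Work:
E[P1] = p·q·π₁(A,X) + p·(1-q)·π₁(A,Y) + (1-p)·q·π₁(B,X) + (1-p)·(1-q)·π₁(B,Y)
= 0.3·0.1·3 + 0.3·0.9·4 + 0.7·0.1·4 + 0.7·0.9·3
= 3.34

E[P2] = 3.64 (similar calculation)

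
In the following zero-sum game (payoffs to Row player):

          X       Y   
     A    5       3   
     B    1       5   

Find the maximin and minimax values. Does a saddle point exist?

Maximin = 3, Minimax = 5, Saddle: False

Work:
Row minimums: [3, 1] → maximin = 3
Column maximums: [5, 5] → minimax = 5
No saddle point (maximin ≠ minimax). Mixed strategy needed.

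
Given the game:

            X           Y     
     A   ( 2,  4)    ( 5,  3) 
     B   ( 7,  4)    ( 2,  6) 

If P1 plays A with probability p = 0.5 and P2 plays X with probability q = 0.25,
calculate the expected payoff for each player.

E[P1] = 3.75, E[P2] = 4.375

Work:
E[P1] = p·q·π₁(A,X) + p·(1-q)·π₁(A,Y) + (1-p)·q·π₁(B,X) + (1-p)·(1-q)·π₁(B,Y)
= 0.5·0.25·2 + 0.5·0.75·5 + 0.5·0.25·7 + 0.5·0.75·2
= 3.75

E[P2] = 4.375 (similar calculation)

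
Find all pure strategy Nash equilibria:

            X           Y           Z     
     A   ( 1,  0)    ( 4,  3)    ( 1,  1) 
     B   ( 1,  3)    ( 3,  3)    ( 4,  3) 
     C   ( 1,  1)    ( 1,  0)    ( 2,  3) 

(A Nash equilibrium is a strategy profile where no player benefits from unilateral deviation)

Nash equilibrium: (A, Y), (B, X), (B, Z)

Work:
Best responses:
  P1 vs X: payoffs [1, 1, 1] → best response A/B/C (payoff 1)
  P1 vs Y: payoffs [4, 3, 1] → best response A (payoff 4)
  P1 vs Z: payoffs [1, 4, 2] → best response B (payoff 4)
  P2 vs A: payoffs [0, 3, 1] → best response Y (payoff 3)
  P2 vs B: payoffs [3, 3, 3] → best response X/Y/Z (payoff 3)
  P2 vs C: payoffs [1, 0, 3] → best response Z (payoff 3)
Mutual best responses: (A,Y), (B,X), (B,Z) → Nash equilibria.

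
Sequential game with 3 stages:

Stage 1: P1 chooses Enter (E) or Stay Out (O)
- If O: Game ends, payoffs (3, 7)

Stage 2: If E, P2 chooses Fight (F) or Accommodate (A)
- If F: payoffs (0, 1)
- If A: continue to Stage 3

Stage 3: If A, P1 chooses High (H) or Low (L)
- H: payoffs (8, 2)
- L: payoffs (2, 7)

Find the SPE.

SPE: (E, A, H); Outcome (8, 2)

Work:
Stage 3: P1 chooses H (8 vs 2)
Stage 2: P2: F->1, A->2 (anticipating H). Choose A
Stage 1: P1: O->3, E->8 (anticipating A, H). Choose E
SPE path: E -> A -> H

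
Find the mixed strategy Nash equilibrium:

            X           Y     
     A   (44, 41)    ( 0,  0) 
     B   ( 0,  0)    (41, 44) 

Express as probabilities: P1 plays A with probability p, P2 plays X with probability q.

p = 0.5176, q = 0.4824

Work:
Find probabilities that make opponent indifferent:
P2 chooses q to make P1 indifferent between A and B
P1 chooses p to make P2 indifferent between X and Y
Mixed NE: P1 plays (A: 0.5176, B: 0.4824), P2 plays (X: 0.4824, Y: 0.5176)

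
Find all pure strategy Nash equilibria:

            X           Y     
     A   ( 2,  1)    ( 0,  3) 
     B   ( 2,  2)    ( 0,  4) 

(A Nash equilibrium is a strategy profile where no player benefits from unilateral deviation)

Nash equilibrium: (A, Y), (B, Y)

Work:
Best responses:
  P1 vs X: payoffs [2, 2] → best response A/B (payoff 2)
  P1 vs Y: payoffs [0, 0] → best response A/B (payoff 0)
  P2 vs A: payoffs [1, 3] → best response Y (payoff 3)
  P2 vs B: payoffs [2, 4] → best response Y (payoff 4)
Mutual best responses: (A,Y), (B,Y) → Nash equilibria.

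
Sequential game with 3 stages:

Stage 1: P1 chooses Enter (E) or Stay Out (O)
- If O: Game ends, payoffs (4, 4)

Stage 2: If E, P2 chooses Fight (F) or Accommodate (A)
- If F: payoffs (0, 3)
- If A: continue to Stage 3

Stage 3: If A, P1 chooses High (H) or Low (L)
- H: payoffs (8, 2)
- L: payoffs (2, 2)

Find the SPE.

SPE: (O, F, H); Outcome (4, 4)

Work:
Stage 3: P1 chooses H (8 vs 2)
Stage 2: P2: F->3, A->2 (anticipating H). Choose F
Stage 1: P1: O->4, E->0 (anticipating F, H). Choose O
SPE path: O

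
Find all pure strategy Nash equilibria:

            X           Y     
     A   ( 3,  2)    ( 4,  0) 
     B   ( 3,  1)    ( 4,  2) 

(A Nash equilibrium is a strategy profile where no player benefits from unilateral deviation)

Nash equilibrium: (A, X), (B, Y)

Work:
Best responses:
  P1 vs X: payoffs [3, 3] → best response A/B (payoff 3)
  P1 vs Y: payoffs [4, 4] → best response A/B (payoff 4)
  P2 vs A: payoffs [2, 0] → best response X (payoff 2)
  P2 vs B: payoffs [1, 2] → best response Y (payoff 2)
Mutual best responses: (A,X), (B,Y) → Nash equilibria.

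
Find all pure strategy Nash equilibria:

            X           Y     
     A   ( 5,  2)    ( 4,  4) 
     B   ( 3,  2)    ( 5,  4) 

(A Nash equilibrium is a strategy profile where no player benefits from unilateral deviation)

Nash equilibrium: (B, Y)

Work:
Best responses:
  P1 vs X: payoffs [5, 3] → best response A (payoff 5)
  P1 vs Y: payoffs [4, 5] → best response B (payoff 5)
  P2 vs A: payoffs [2, 4] → best response Y (payoff 4)
  P2 vs B: payoffs [2, 4] → best response Y (payoff 4)
Mutual best responses: (B,Y) → Nash equilibria.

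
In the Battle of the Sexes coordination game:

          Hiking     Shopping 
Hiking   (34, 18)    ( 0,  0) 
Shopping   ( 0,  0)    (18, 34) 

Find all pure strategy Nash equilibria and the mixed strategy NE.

Pure NE: (Hiking, Hiking) and (Shopping, Shopping); Mixed NE: p = 0.6538, q = 0.3462

Work:
Check pure NE:
(Hiking, Hiking): (34, 18) - no unilateral deviation beneficial
(Shopping, Shopping): (18, 34) - no unilateral deviation beneficial
Mixed NE: P1 plays Hiking with p = 0.6538, P2 plays Hiking with q = 0.3462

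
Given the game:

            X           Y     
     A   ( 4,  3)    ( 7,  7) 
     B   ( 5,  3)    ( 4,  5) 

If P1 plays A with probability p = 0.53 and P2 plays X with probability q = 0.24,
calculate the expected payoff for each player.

E[P1] = 5.3212, E[P2] = 5.3256

Work:
E[P1] = p·q·π₁(A,X) + p·(1-q)·π₁(A,Y) + (1-p)·q·π₁(B,X) + (1-p)·(1-q)·π₁(B,Y)
= 0.53·0.24·4 + 0.53·0.76·7 + 0.47·0.24·5 + 0.47·0.76·4
= 5.3212

E[P2] = 5.3256 (similar calculation)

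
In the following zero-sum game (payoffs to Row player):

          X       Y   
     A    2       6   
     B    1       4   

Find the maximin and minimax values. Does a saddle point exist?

Maximin = 2, Minimax = 2, Saddle: True

Work:
Row minimums: [2, 1] → maximin = 2
Column maximums: [2, 6] → minimax = 2
Saddle point exists! Game value = 2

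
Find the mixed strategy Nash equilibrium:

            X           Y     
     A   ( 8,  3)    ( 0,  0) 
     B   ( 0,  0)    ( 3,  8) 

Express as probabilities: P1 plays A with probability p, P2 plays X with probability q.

p = 0.7273, q = 0.2727

Work:
Find probabilities that make opponent indifferent:
P2 chooses q to make P1 indifferent between A and B
P1 chooses p to make P2 indifferent between X and Y
Mixed NE: P1 plays (A: 0.7273, B: 0.2727), P2 plays (X: 0.2727, Y: 0.7273)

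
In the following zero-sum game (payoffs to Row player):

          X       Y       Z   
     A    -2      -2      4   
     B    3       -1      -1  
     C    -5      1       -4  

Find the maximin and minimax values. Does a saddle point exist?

Maximin = -1, Minimax = 1, Saddle: False

Work:
Row minimums: [-2, -1, -5] → maximin = -1
Column maximums: [3, 1, 4] → minimax = 1
No saddle point (maximin ≠ minimax). Mixed strategy needed.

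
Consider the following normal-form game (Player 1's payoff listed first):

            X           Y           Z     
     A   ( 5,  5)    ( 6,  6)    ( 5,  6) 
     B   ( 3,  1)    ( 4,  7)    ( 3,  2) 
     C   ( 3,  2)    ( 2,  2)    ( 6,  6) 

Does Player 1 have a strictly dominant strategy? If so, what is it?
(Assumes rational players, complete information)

No strictly dominant strategy exists for Player 1

Work:
A strategy strictly dominates another if it gives a strictly higher payoff against every opponent action. Compare each pair of P1's strategies column-by-column:
  A vs B: [5 vs 3, 6 vs 4, 5 vs 3] → A strictly dominates B
  A vs C: [5 vs 3, 6 vs 2, 5 vs 6] → A does not strictly dominate C (column Z: 5 ≤ 6)
  B vs A: [3 vs 5, 4 vs 6, 3 vs 5] → B does not strictly dominate A (column X: 3 ≤ 5)
  B vs C: [3 vs 3, 4 vs 2, 3 vs 6] → B does not strictly dominate C (column X: 3 ≤ 3)
  C vs A: [3 vs 5, 2 vs 6, 6 vs 5] → C does not strictly dominate A (column X: 3 ≤ 5)
  C vs B: [3 vs 3, 2 vs 4, 6 vs 3] → C does not strictly dominate B (column X: 3 ≤ 3)
No single strategy strictly dominates all others → no strictly dominant strategy.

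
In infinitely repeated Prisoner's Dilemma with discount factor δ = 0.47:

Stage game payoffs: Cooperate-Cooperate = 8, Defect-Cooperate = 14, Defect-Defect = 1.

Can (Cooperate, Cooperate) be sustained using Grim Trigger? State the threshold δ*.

δ* = 0.4615; since δ = 0.47 ≥ 0.4615, cooperation can be sustained

Work:
For Grim Trigger:
Cooperate forever: 8/(1-δ)
Defect then punished: 14 + 1·δ/(1-δ)
Need: 8/(1-δ) ≥ 14 + 1·δ/(1-δ)
Solving: δ ≥ (T-R)/(T-P) = (14-8)/(14-1) = 0.4615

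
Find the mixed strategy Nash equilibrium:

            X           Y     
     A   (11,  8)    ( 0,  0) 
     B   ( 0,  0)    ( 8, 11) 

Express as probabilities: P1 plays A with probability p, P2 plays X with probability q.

p = 0.5789, q = 0.4211

Work:
Find probabilities that make opponent indifferent:
P2 chooses q to make P1 indifferent between A and B
P1 chooses p to make P2 indifferent between X and Y
Mixed NE: P1 plays (A: 0.5789, B: 0.4211), P2 plays (X: 0.4211, Y: 0.5789)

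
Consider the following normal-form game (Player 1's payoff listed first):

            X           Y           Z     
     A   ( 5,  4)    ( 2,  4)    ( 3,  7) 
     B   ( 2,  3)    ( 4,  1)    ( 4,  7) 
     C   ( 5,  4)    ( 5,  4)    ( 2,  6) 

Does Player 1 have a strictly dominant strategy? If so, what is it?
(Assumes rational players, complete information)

No strictly dominant strategy exists for Player 1

Work:
A strategy strictly dominates another if it gives a strictly higher payoff against every opponent action. Compare each pair of P1's strategies column-by-column:
  A vs B: [5 vs 2, 2 vs 4, 3 vs 4] → A does not strictly dominate B (column Y: 2 ≤ 4)
  A vs C: [5 vs 5, 2 vs 5, 3 vs 2] → A does not strictly dominate C (column X: 5 ≤ 5)
  B vs A: [2 vs 5, 4 vs 2, 4 vs 3] → B does not strictly dominate A (column X: 2 ≤ 5)
  B vs C: [2 vs 5, 4 vs 5, 4 vs 2] → B does not strictly dominate C (column X: 2 ≤ 5)
  C vs A: [5 vs 5, 5 vs 2, 2 vs 3] → C does not strictly dominate A (column X: 5 ≤ 5)
  C vs B: [5 vs 2, 5 vs 4, 2 vs 4] → C does not strictly dominate B (column Z: 2 ≤ 4)
No single strategy strictly dominates all others → no strictly dominant strategy.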